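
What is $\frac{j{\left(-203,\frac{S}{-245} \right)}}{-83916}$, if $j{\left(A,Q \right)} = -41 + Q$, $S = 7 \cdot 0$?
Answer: $\frac{41}{83916} \approx 0.00048858$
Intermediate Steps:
$S = 0$
$\frac{j{\left(-203,\frac{S}{-245} \right)}}{-83916} = \frac{-41 + \frac{0}{-245}}{-83916} = \left(-41 + 0 \left(- \frac{1}{245}\right)\right) \left(- \frac{1}{83916}\right) = \left(-41 + 0\right) \left(- \frac{1}{83916}\right) = \left(-41\right) \left(- \frac{1}{83916}\right) = \frac{41}{83916}$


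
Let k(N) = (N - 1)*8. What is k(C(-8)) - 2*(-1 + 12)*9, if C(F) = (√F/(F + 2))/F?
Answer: -206 + I*√2/3 ≈ -206.0 + 0.4714*I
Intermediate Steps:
C(F) = 1/(√F*(2 + F)) (C(F) = (√F/(2 + F))/F = 1/(√F*(2 + F)))
k(N) = -8 + 8*N (k(N) = (-1 + N)*8 = -8 + 8*N)
k(C(-8)) - 2*(-1 + 12)*9 = (-8 + 8*(1/(√(-8)*(2 - 8)))) - 2*(-1 + 12)*9 = (-8 + 8*(-I*√2/4/(-6))) - 22*9 = (-8 + 8*(-I*√2/4*(-⅙))) - 2*99 = (-8 + 8*(I*√2/24)) - 198 = (-8 + I*√2/3) - 198 = -206 + I*√2/3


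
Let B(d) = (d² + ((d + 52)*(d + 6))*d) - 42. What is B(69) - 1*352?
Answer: 630542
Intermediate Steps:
B(d) = -42 + d² + d*(6 + d)*(52 + d) (B(d) = (d² + ((52 + d)*(6 + d))*d) - 42 = (d² + ((6 + d)*(52 + d))*d) - 42 = (d² + d*(6 + d)*(52 + d)) - 42 = -42 + d² + d*(6 + d)*(52 + d))
B(69) - 1*352 = (-42 + 69³ + 59*69² + 312*69) - 1*352 = (-42 + 328509 + 59*4761 + 21528) - 352 = (-42 + 328509 + 280899 + 21528) - 352 = 630894 - 352 = 630542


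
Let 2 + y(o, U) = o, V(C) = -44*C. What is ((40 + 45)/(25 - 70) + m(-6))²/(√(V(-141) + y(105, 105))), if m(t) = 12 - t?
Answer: 21025*√6307/510867 ≈ 3.2684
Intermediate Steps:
y(o, U) = -2 + o
((40 + 45)/(25 - 70) + m(-6))²/(√(V(-141) + y(105, 105))) = ((40 + 45)/(25 - 70) + (12 - 1*(-6)))²/(√(-44*(-141) + (-2 + 105))) = (85/(-45) + (12 + 6))²/(√(6204 + 103)) = (85*(-1/45) + 18)²/(√6307) = (-17/9 + 18)²*(√6307/6307) = (145/9)²*(√6307/6307) = 21025*(√6307/6307)/81 = 21025*√6307/510867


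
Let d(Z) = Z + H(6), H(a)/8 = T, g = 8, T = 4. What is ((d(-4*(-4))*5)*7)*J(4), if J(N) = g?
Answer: 13440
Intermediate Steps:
H(a) = 32 (H(a) = 8*4 = 32)
J(N) = 8
d(Z) = 32 + Z (d(Z) = Z + 32 = 32 + Z)
((d(-4*(-4))*5)*7)*J(4) = (((32 - 4*(-4))*5)*7)*8 = (((32 + 16)*5)*7)*8 = ((48*5)*7)*8 = (240*7)*8 = 1680*8 = 13440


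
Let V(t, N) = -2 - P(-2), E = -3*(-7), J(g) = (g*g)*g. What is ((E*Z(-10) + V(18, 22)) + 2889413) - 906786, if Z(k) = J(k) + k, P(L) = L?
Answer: 1961417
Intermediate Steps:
J(g) = g**3 (J(g) = g**2*g = g**3)
Z(k) = k + k**3 (Z(k) = k**3 + k = k + k**3)
E = 21
V(t, N) = 0 (V(t, N) = -2 - 1*(-2) = -2 + 2 = 0)
((E*Z(-10) + V(18, 22)) + 2889413) - 906786 = ((21*(-10 + (-10)**3) + 0) + 2889413) - 906786 = ((21*(-10 - 1000) + 0) + 2889413) - 906786 = ((21*(-1010) + 0) + 2889413) - 906786 = ((-21210 + 0) + 2889413) - 906786 = (-21210 + 2889413) - 906786 = 2868203 - 906786 = 1961417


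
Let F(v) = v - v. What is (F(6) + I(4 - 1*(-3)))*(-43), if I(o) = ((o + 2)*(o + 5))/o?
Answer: -4644/7 ≈ -663.43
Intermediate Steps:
F(v) = 0
I(o) = (2 + o)*(5 + o)/o (I(o) = ((2 + o)*(5 + o))/o = (2 + o)*(5 + o)/o)
(F(6) + I(4 - 1*(-3)))*(-43) = (0 + (7 + (4 - 1*(-3)) + 10/(4 - 1*(-3))))*(-43) = (0 + (7 + (4 + 3) + 10/(4 + 3)))*(-43) = (0 + (7 + 7 + 10/7))*(-43) = (0 + 108/7)*(-43) = (108/7)*(-43) = -4644/7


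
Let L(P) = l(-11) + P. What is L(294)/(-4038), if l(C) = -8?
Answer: -143/2019 ≈ -0.070827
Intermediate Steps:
L(P) = -8 + P
L(294)/(-4038) = (-8 + 294)/(-4038) = 286*(-1/4038) = -143/2019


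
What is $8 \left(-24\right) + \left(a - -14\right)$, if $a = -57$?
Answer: $-235$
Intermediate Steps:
$8 \left(-24\right) + \left(a - -14\right) = 8 \left(-24\right) - 43 = -192 + \left(-57 + 14\right) = -192 - 43 = -235$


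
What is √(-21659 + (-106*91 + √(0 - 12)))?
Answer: √(-31305 + 2*I*√3) ≈ 0.0098 + 176.93*I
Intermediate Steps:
√(-21659 + (-106*91 + √(0 - 12))) = √(-21659 + (-9646 + √(-12))) = √(-21659 + (-9646 + 2*I*√3)) = √(-31305 + 2*I*√3)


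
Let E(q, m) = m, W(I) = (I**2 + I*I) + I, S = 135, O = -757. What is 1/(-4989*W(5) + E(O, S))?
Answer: -1/274260 ≈ -3.6462e-6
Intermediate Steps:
W(I) = I + 2*I**2 (W(I) = (I**2 + I**2) + I = 2*I**2 + I = I + 2*I**2)
1/(-4989*W(5) + E(O, S)) = 1/(-24945*(1 + 2*5) + 135) = 1/(-24945*(1 + 10) + 135) = 1/(-24945*11 + 135) = 1/(-4989*55 + 135) = 1/(-274395 + 135) = 1/(-274260) = -1/274260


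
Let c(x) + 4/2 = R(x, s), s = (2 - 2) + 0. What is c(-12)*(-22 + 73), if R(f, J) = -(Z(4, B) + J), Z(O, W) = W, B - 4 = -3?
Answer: -153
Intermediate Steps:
B = 1 (B = 4 - 3 = 1)
s = 0 (s = 0 + 0 = 0)
R(f, J) = -1 - J (R(f, J) = -(1 + J) = -1 - J)
c(x) = -3 (c(x) = -2 + (-1 - 1*0) = -2 + (-1 + 0) = -2 - 1 = -3)
c(-12)*(-22 + 73) = -3*(-22 + 73) = -3*51 = -153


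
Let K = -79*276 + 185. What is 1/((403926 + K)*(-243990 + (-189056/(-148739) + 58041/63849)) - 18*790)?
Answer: -3165612137/295282809970026031283 ≈ -1.0721e-11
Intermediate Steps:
K = -21619 (K = -21804 + 185 = -21619)
1/((403926 + K)*(-243990 + (-189056/(-148739) + 58041/63849)) - 18*790) = 1/((403926 - 21619)*(-243990 + (-189056/(-148739) + 58041/63849)) - 18*790) = 1/(382307*(-243990 + (-189056*(-1/148739) + 58041*(1/63849))) - 14220) = 1/(382307*(-243990 + (189056/148739 + 19347/21283)) - 14220) = 1/(382307*(-243990 + 6901332281/3165612137) - 14220) = 1/(382307*(-772370803974349/3165612137) - 14220) = 1/(-295282764955021443143/3165612137 - 14220) = 1/(-295282809970026031283/3165612137) = -3165612137/295282809970026031283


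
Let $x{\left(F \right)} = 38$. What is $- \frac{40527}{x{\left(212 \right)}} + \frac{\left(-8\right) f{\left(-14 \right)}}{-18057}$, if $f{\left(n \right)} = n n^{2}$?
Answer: $- \frac{38559485}{36114} \approx -1067.7$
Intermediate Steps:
$f{\left(n \right)} = n^{3}$
$- \frac{40527}{x{\left(212 \right)}} + \frac{\left(-8\right) f{\left(-14 \right)}}{-18057} = - \frac{40527}{38} + \frac{\left(-8\right) \left(-14\right)^{3}}{-18057} = \left(-40527\right) \frac{1}{38} + \left(-8\right) \left(-2744\right) \left(- \frac{1}{18057}\right) = - \frac{2133}{2} + 21952 \left(- \frac{1}{18057}\right) = - \frac{2133}{2} - \frac{21952}{18057} = - \frac{38559485}{36114}$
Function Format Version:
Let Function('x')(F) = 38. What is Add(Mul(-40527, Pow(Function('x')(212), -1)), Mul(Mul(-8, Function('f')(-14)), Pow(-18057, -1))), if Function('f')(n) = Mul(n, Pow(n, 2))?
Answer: Rational(-38559485, 36114) ≈ -1067.7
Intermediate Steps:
Function('f')(n) = Pow(n, 3)
Add(Mul(-40527, Pow(Function('x')(212), -1)), Mul(Mul(-8, Function('f')(-14)), Pow(-18057, -1))) = Add(Mul(-40527, Pow(38, -1)), Mul(Mul(-8, Pow(-14, 3)), Pow(-18057, -1))) = Add(Mul(-40527, Rational(1, 38)), Mul(Mul(-8, -2744), Rational(-1, 18057))) = Add(Rational(-2133, 2), Mul(21952, Rational(-1, 18057))) = Add(Rational(-2133, 2), Rational(-21952, 18057)) = Rational(-38559485, 36114)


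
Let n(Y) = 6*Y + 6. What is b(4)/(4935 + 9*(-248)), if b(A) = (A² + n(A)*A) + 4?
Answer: 140/2703 ≈ 0.051794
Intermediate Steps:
n(Y) = 6 + 6*Y
b(A) = 4 + A² + A*(6 + 6*A) (b(A) = (A² + (6 + 6*A)*A) + 4 = (A² + A*(6 + 6*A)) + 4 = 4 + A² + A*(6 + 6*A))
b(4)/(4935 + 9*(-248)) = (4 + 6*4 + 7*4²)/(4935 + 9*(-248)) = (4 + 24 + 7*16)/(4935 - 2232) = (4 + 24 + 112)/2703 = 140*(1/2703) = 140/2703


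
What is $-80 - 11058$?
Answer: $-11138$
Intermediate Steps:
$-80 - 11058 = -11138$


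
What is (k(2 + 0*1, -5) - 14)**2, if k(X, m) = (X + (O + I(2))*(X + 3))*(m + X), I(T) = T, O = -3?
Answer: 25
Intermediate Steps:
k(X, m) = -3*X - 3*m (k(X, m) = (X + (-3 + 2)*(X + 3))*(m + X) = (X - (3 + X))*(X + m) = (X + (-3 - X))*(X + m) = -3*(X + m) = -3*X - 3*m)
(k(2 + 0*1, -5) - 14)**2 = ((-3*(2 + 0*1) - 3*(-5)) - 14)**2 = ((-3*(2 + 0) + 15) - 14)**2 = ((-3*2 + 15) - 14)**2 = ((-6 + 15) - 14)**2 = (9 - 14)**2 = (-5)**2 = 25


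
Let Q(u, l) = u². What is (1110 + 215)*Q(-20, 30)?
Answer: 530000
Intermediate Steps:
(1110 + 215)*Q(-20, 30) = (1110 + 215)*(-20)² = 1325*400 = 530000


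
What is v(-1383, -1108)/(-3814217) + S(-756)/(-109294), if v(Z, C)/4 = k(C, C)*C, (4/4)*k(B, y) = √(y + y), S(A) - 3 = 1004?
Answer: -1007/109294 + 8864*I*√554/3814217 ≈ -0.0092137 + 0.054699*I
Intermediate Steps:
S(A) = 1007 (S(A) = 3 + 1004 = 1007)
k(B, y) = √2*√y (k(B, y) = √(y + y) = √(2*y) = √2*√y)
v(Z, C) = 4*√2*C^(3/2) (v(Z, C) = 4*((√2*√C)*C) = 4*(√2*C^(3/2)) = 4*√2*C^(3/2))
v(-1383, -1108)/(-3814217) + S(-756)/(-109294) = (4*√2*(-1108)^(3/2))/(-3814217) + 1007/(-109294) = (4*√2*(-2216*I*√277))*(-1/3814217) + 1007*(-1/109294) = -8864*I*√554*(-1/3814217) - 1007/109294 = 8864*I*√554/3814217 - 1007/109294 = -1007/109294 + 8864*I*√554/3814217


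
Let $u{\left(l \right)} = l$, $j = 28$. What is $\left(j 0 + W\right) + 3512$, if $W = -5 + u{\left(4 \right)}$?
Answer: $3511$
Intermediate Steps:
$W = -1$ ($W = -5 + 4 = -1$)
$\left(j 0 + W\right) + 3512 = \left(28 \cdot 0 - 1\right) + 3512 = \left(0 - 1\right) + 3512 = -1 + 3512 = 3511$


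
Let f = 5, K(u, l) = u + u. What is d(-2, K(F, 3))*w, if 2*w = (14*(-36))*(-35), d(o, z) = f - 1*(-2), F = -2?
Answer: 61740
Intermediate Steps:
K(u, l) = 2*u
d(o, z) = 7 (d(o, z) = 5 - 1*(-2) = 5 + 2 = 7)
w = 8820 (w = ((14*(-36))*(-35))/2 = (-504*(-35))/2 = (1/2)*17640 = 8820)
d(-2, K(F, 3))*w = 7*8820 = 61740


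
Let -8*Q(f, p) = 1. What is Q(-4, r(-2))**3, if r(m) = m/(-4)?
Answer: -1/512 ≈ -0.0019531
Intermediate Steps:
r(m) = -m/4 (r(m) = m*(-1/4) = -m/4)
Q(f, p) = -1/8 (Q(f, p) = -1/8*1 = -1/8)
Q(-4, r(-2))**3 = (-1/8)**3 = -1/512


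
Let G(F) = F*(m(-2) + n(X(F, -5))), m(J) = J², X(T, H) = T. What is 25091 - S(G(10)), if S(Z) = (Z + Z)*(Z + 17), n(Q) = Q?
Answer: -18869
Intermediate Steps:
G(F) = F*(4 + F) (G(F) = F*((-2)² + F) = F*(4 + F))
S(Z) = 2*Z*(17 + Z) (S(Z) = (2*Z)*(17 + Z) = 2*Z*(17 + Z))
25091 - S(G(10)) = 25091 - 2*10*(4 + 10)*(17 + 10*(4 + 10)) = 25091 - 2*10*14*(17 + 10*14) = 25091 - 2*140*(17 + 140) = 25091 - 2*140*157 = 25091 - 1*43960 = 25091 - 43960 = -18869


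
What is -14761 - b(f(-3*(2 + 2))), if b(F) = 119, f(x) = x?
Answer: -14880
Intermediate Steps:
-14761 - b(f(-3*(2 + 2))) = -14761 - 1*119 = -14761 - 119 = -14880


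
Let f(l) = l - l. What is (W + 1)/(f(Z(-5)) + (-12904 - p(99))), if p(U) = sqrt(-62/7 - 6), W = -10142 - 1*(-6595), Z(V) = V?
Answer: 13345962/48566359 - 591*I*sqrt(182)/97132718 ≈ 0.2748 - 8.2084e-5*I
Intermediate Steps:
W = -3547 (W = -10142 + 6595 = -3547)
f(l) = 0
p(U) = 2*I*sqrt(182)/7 (p(U) = sqrt(-62*1/7 - 6) = sqrt(-62/7 - 6) = sqrt(-104/7) = 2*I*sqrt(182)/7)
(W + 1)/(f(Z(-5)) + (-12904 - p(99))) = (-3547 + 1)/(0 + (-12904 - 2*I*sqrt(182)/7)) = -3546/(0 + (-12904 - 2*I*sqrt(182)/7)) = -3546/(-12904 - 2*I*sqrt(182)/7)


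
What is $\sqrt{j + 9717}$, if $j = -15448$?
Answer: $i \sqrt{5731} \approx 75.703 i$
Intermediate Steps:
$\sqrt{j + 9717} = \sqrt{-15448 + 9717} = \sqrt{-5731} = i \sqrt{5731}$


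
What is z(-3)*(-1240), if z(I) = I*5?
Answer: 18600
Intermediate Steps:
z(I) = 5*I
z(-3)*(-1240) = (5*(-3))*(-1240) = -15*(-1240) = 18600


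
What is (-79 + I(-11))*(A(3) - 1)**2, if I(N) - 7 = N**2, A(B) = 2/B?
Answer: 49/9 ≈ 5.4444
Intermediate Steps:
I(N) = 7 + N**2
(-79 + I(-11))*(A(3) - 1)**2 = (-79 + (7 + (-11)**2))*(2/3 - 1)**2 = (-79 + (7 + 121))*(2*(1/3) - 1)**2 = (-79 + 128)*(2/3 - 1)**2 = 49*(-1/3)**2 = 49*(1/9) = 49/9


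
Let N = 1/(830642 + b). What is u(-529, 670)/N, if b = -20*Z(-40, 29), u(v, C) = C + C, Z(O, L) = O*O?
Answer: 1070180280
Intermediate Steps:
Z(O, L) = O²
u(v, C) = 2*C
b = -32000 (b = -20*(-40)² = -20*1600 = -32000)
N = 1/798642 (N = 1/(830642 - 32000) = 1/798642 ≈ 1.2521e-6)
u(-529, 670)/N = (2*670)/(1/798642) = 1340*798642 = 1070180280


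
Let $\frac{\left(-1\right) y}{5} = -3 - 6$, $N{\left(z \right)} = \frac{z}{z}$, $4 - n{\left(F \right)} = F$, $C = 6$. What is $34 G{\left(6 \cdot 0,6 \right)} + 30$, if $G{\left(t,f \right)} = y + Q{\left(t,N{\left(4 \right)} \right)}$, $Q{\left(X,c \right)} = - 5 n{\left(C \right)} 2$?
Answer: $2240$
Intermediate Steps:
$n{\left(F \right)} = 4 - F$
$N{\left(z \right)} = 1$
$y = 45$ ($y = - 5 \left(-3 - 6\right) = \left(-5\right) \left(-9\right) = 45$)
$Q{\left(X,c \right)} = 20$ ($Q{\left(X,c \right)} = - 5 \left(4 - 6\right) 2 = \left(-5\right) \left(-2\right) 2 = 10 \cdot 2 = 20$)
$G{\left(t,f \right)} = 65$ ($G{\left(t,f \right)} = 45 + 20 = 65$)
$34 G{\left(6 \cdot 0,6 \right)} + 30 = 34 \cdot 65 + 30 = 2210 + 30 = 2240$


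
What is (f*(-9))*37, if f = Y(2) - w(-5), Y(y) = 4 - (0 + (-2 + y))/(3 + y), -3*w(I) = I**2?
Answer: -4107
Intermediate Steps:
w(I) = -I**2/3
Y(y) = 4 - (-2 + y)/(3 + y)
f = 37/3 (f = (14 + 3*2)/(3 + 2) - (-1)*(-5)**2/3 = (14 + 6)/5 - (-1)*25/3 = (1/5)*20 - 1*(-25/3) = 4 + 25/3 = 37/3 ≈ 12.333)
(f*(-9))*37 = ((37/3)*(-9))*37 = -111*37 = -4107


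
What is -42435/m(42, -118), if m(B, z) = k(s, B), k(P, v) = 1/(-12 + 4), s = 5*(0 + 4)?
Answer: 339480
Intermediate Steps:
s = 20 (s = 5*4 = 20)
k(P, v) = -⅛ (k(P, v) = 1/(-8) = -⅛)
m(B, z) = -⅛
-42435/m(42, -118) = -42435/(-⅛) = -42435*(-8) = 339480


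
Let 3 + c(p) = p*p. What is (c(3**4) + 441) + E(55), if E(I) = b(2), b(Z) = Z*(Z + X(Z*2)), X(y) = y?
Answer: 7011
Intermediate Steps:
b(Z) = 3*Z**2 (b(Z) = Z*(Z + Z*2) = Z*(Z + 2*Z) = Z*(3*Z) = 3*Z**2)
E(I) = 12 (E(I) = 3*2**2 = 3*4 = 12)
c(p) = -3 + p**2 (c(p) = -3 + p*p = -3 + p**2)
(c(3**4) + 441) + E(55) = ((-3 + (3**4)**2) + 441) + 12 = ((-3 + 81**2) + 441) + 12 = ((-3 + 6561) + 441) + 12 = (6558 + 441) + 12 = 6999 + 12 = 7011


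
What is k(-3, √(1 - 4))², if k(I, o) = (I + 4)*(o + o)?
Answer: -12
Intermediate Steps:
k(I, o) = 2*o*(4 + I) (k(I, o) = (4 + I)*(2*o) = 2*o*(4 + I))
k(-3, √(1 - 4))² = (2*√(1 - 4)*(4 - 3))² = (2*√(-3)*1)² = (2*(I*√3)*1)² = (2*I*√3)² = -12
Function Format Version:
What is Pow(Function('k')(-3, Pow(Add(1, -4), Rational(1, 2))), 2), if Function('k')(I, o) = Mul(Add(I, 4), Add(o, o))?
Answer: -12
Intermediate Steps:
Function('k')(I, o) = Mul(2, o, Add(4, I)) (Function('k')(I, o) = Mul(Add(4, I), Mul(2, o)) = Mul(2, o, Add(4, I)))
Pow(Function('k')(-3, Pow(Add(1, -4), Rational(1, 2))), 2) = Pow(Mul(2, Pow(Add(1, -4), Rational(1, 2)), Add(4, -3)), 2) = Pow(Mul(2, Pow(-3, Rational(1, 2)), 1), 2) = Pow(Mul(2, Mul(I, Pow(3, Rational(1, 2))), 1), 2) = Pow(Mul(2, I, Pow(3, Rational(1, 2))), 2) = -12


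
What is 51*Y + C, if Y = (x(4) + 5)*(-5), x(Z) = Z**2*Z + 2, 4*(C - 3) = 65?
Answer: -72343/4 ≈ -18086.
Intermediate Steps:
C = 77/4 (C = 3 + (1/4)*65 = 3 + 65/4 = 77/4 ≈ 19.250)
x(Z) = 2 + Z**3 (x(Z) = Z**3 + 2 = 2 + Z**3)
Y = -355 (Y = ((2 + 4**3) + 5)*(-5) = ((2 + 64) + 5)*(-5) = (66 + 5)*(-5) = 71*(-5) = -355)
51*Y + C = 51*(-355) + 77/4 = -18105 + 77/4 = -72343/4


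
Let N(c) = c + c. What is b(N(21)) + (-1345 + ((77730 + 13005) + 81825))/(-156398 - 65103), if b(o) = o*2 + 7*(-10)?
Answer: 2929799/221501 ≈ 13.227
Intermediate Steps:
N(c) = 2*c
b(o) = -70 + 2*o (b(o) = 2*o - 70 = -70 + 2*o)
b(N(21)) + (-1345 + ((77730 + 13005) + 81825))/(-156398 - 65103) = (-70 + 2*(2*21)) + (-1345 + ((77730 + 13005) + 81825))/(-156398 - 65103) = (-70 + 2*42) + (-1345 + (90735 + 81825))/(-221501) = (-70 + 84) + (-1345 + 172560)*(-1/221501) = 14 + 171215*(-1/221501) = 14 - 171215/221501 = 2929799/221501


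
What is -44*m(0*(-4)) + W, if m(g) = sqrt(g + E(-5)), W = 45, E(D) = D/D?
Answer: 1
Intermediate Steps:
E(D) = 1
m(g) = sqrt(1 + g) (m(g) = sqrt(g + 1) = sqrt(1 + g))
-44*m(0*(-4)) + W = -44*sqrt(1 + 0*(-4)) + 45 = -44*sqrt(1 + 0) + 45 = -44*sqrt(1) + 45 = -44*1 + 45 = -44 + 45 = 1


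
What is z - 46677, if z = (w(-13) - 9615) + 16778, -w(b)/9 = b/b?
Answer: -39523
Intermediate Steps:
w(b) = -9 (w(b) = -9*b/b = -9*1 = -9)
z = 7154 (z = (-9 - 9615) + 16778 = -9624 + 16778 = 7154)
z - 46677 = 7154 - 46677 = -39523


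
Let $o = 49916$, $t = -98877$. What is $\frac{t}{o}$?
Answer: $- \frac{98877}{49916} \approx -1.9809$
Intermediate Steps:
$\frac{t}{o} = - \frac{98877}{49916}$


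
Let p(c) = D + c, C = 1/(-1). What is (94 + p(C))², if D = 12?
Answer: 11025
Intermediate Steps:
C = -1
p(c) = 12 + c
(94 + p(C))² = (94 + (12 - 1))² = (94 + 11)² = 105² = 11025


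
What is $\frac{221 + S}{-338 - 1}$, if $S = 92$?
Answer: $- \frac{313}{339} \approx -0.9233$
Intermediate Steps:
$\frac{221 + S}{-338 - 1} = \frac{221 + 92}{-338 - 1} = \frac{313}{-339} = 313 \left(- \frac{1}{339}\right) = - \frac{313}{339}$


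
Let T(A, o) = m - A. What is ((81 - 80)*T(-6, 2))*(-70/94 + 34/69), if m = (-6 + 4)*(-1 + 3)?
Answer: -1634/3243 ≈ -0.50385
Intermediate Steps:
m = -4 (m = -2*2 = -4)
T(A, o) = -4 - A
((81 - 80)*T(-6, 2))*(-70/94 + 34/69) = ((81 - 80)*(-4 - 1*(-6)))*(-70/94 + 34/69) = (1*(-4 + 6))*(-70*1/94 + 34*(1/69)) = (1*2)*(-35/47 + 34/69) = 2*(-817/3243) = -1634/3243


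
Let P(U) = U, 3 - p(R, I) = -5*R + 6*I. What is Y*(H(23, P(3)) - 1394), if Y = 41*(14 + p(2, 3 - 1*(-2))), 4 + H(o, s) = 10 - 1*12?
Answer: 172200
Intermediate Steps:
p(R, I) = 3 - 6*I + 5*R (p(R, I) = 3 - (-5*R + 6*I) = 3 + (-6*I + 5*R) = 3 - 6*I + 5*R)
H(o, s) = -6 (H(o, s) = -4 + (10 - 1*12) = -4 + (10 - 12) = -4 - 2 = -6)
Y = -123 (Y = 41*(14 + (3 - 6*(3 - 1*(-2)) + 5*2)) = 41*(14 + (3 - 6*(3 + 2) + 10)) = 41*(14 + (3 - 6*5 + 10)) = 41*(14 + (3 - 30 + 10)) = 41*(14 - 17) = 41*(-3) = -123)
Y*(H(23, P(3)) - 1394) = -123*(-6 - 1394) = -123*(-1400) = 172200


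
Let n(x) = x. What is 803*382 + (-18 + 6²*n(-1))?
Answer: 306692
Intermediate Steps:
803*382 + (-18 + 6²*n(-1)) = 803*382 + (-18 + 6²*(-1)) = 306746 + (-18 + 36*(-1)) = 306746 + (-18 - 36) = 306746 - 54 = 306692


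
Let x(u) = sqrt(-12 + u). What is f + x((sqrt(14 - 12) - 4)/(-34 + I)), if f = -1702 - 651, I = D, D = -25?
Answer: -2353 + I*sqrt(41536 + 59*sqrt(2))/59 ≈ -2353.0 + 3.4578*I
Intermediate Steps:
I = -25
f = -2353
f + x((sqrt(14 - 12) - 4)/(-34 + I)) = -2353 + sqrt(-12 + (sqrt(14 - 12) - 4)/(-34 - 25)) = -2353 + sqrt(-12 + (sqrt(2) - 4)/(-59)) = -2353 + sqrt(-12 + (-4 + sqrt(2))*(-1/59)) = -2353 + sqrt(-12 + (4/59 - sqrt(2)/59)) = -2353 + sqrt(-704/59 - sqrt(2)/59)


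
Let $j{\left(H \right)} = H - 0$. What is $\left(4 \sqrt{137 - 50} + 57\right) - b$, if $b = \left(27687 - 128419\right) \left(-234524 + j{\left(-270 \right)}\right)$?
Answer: $-23651269151 + 4 \sqrt{87} \approx -2.3651 \cdot 10^{10}$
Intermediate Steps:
$j{\left(H \right)} = H$ ($j{\left(H \right)} = H + 0 = H$)
$b = 23651269208$ ($b = \left(27687 - 128419\right) \left(-234524 - 270\right) = \left(-100732\right) \left(-234794\right) = 23651269208$)
$\left(4 \sqrt{137 - 50} + 57\right) - b = \left(4 \sqrt{137 - 50} + 57\right) - 23651269208 = \left(4 \sqrt{87} + 57\right) - 23651269208 = \left(57 + 4 \sqrt{87}\right) - 23651269208 = -23651269151 + 4 \sqrt{87}$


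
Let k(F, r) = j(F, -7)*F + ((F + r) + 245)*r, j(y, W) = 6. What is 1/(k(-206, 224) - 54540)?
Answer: 1/3136 ≈ 0.00031888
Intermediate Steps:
k(F, r) = 6*F + r*(245 + F + r) (k(F, r) = 6*F + ((F + r) + 245)*r = 6*F + (245 + F + r)*r = 6*F + r*(245 + F + r))
1/(k(-206, 224) - 54540) = 1/((224**2 + 6*(-206) + 245*224 - 206*224) - 54540) = 1/((50176 - 1236 + 54880 - 46144) - 54540) = 1/(57676 - 54540) = 1/3136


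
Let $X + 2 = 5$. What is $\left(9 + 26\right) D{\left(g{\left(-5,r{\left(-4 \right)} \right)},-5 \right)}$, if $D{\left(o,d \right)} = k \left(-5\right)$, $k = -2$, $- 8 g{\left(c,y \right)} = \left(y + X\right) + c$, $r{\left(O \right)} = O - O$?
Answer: $350$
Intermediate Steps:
$X = 3$ ($X = -2 + 5 = 3$)
$r{\left(O \right)} = 0$
$g{\left(c,y \right)} = - \frac{3}{8} - \frac{c}{8} - \frac{y}{8}$ ($g{\left(c,y \right)} = - \frac{\left(y + 3\right) + c}{8} = - \frac{\left(3 + y\right) + c}{8} = - \frac{3 + c + y}{8} = - \frac{3}{8} - \frac{c}{8} - \frac{y}{8}$)
$D{\left(o,d \right)} = 10$ ($D{\left(o,d \right)} = \left(-2\right) \left(-5\right) = 10$)
$\left(9 + 26\right) D{\left(g{\left(-5,r{\left(-4 \right)} \right)},-5 \right)} = \left(9 + 26\right) 10 = 35 \cdot 10 = 350$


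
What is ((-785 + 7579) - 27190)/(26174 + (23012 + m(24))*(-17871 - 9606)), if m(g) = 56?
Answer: 10198/316906631 ≈ 3.2180e-5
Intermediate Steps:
((-785 + 7579) - 27190)/(26174 + (23012 + m(24))*(-17871 - 9606)) = ((-785 + 7579) - 27190)/(26174 + (23012 + 56)*(-17871 - 9606)) = (6794 - 27190)/(26174 + 23068*(-27477)) = -20396/(26174 - 633839436) = -20396/(-633813262) = -20396*(-1/633813262) = 10198/316906631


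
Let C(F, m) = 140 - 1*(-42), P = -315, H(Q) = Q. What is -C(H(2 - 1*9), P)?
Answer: -182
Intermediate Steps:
C(F, m) = 182 (C(F, m) = 140 + 42 = 182)
-C(H(2 - 1*9), P) = -1*182 = -182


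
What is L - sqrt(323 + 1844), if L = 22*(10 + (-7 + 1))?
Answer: 88 - sqrt(2167) ≈ 41.449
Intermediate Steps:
L = 88 (L = 22*(10 - 6) = 22*4 = 88)
L - sqrt(323 + 1844) = 88 - sqrt(323 + 1844) = 88 - sqrt(2167)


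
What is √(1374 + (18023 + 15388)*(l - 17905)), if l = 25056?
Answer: √238923435 ≈ 15457.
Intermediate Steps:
√(1374 + (18023 + 15388)*(l - 17905)) = √(1374 + (18023 + 15388)*(25056 - 17905)) = √(1374 + 33411*7151) = √(1374 + 238922061) = √238923435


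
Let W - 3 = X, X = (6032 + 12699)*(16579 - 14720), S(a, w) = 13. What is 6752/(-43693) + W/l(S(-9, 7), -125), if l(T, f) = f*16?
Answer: -380361121469/21846500 ≈ -17411.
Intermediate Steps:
l(T, f) = 16*f
X = 34820929 (X = 18731*1859 = 34820929)
W = 34820932 (W = 3 + 34820929 = 34820932)
6752/(-43693) + W/l(S(-9, 7), -125) = 6752/(-43693) + 34820932/((16*(-125))) = 6752*(-1/43693) + 34820932/(-2000) = -6752/43693 + 34820932*(-1/2000) = -6752/43693 - 8705233/500 = -380361121469/21846500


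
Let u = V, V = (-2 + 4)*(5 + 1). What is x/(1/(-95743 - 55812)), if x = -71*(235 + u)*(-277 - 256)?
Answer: -1416618078655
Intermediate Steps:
V = 12 (V = 2*6 = 12)
u = 12
x = 9347221 (x = -71*(235 + 12)*(-277 - 256) = -17537*(-533) = -71*(-131651) = 9347221)
x/(1/(-95743 - 55812)) = 9347221/(1/(-95743 - 55812)) = 9347221/(1/(-151555)) = 9347221/(-1/151555) = 9347221*(-151555) = -1416618078655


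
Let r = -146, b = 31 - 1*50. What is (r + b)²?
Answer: 27225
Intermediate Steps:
b = -19 (b = 31 - 50 = -19)
(r + b)² = (-146 - 19)² = (-165)² = 27225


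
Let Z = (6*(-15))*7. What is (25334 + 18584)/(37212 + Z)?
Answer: 3137/2613 ≈ 1.2005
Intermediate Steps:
Z = -630 (Z = -90*7 = -630)
(25334 + 18584)/(37212 + Z) = (25334 + 18584)/(37212 - 630) = 43918/36582 = 43918*(1/36582) = 3137/2613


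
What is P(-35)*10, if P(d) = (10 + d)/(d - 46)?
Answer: 250/81 ≈ 3.0864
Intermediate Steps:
P(d) = (10 + d)/(-46 + d)
P(-35)*10 = ((10 - 35)/(-46 - 35))*10 = (-25/(-81))*10 = -1/81*(-25)*10 = (25/81)*10 = 250/81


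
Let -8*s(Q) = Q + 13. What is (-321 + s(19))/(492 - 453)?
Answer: -25/3 ≈ -8.3333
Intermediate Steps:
s(Q) = -13/8 - Q/8 (s(Q) = -(Q + 13)/8 = -(13 + Q)/8 = -13/8 - Q/8)
(-321 + s(19))/(492 - 453) = (-321 + (-13/8 - ⅛*19))/(492 - 453) = (-321 + (-13/8 - 19/8))/39 = (-321 - 4)*(1/39) = -325*1/39 = -25/3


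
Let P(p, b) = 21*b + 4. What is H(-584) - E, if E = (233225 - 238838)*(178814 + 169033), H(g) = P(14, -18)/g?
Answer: 570119841799/292 ≈ 1.9525e+9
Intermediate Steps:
P(p, b) = 4 + 21*b
H(g) = -374/g (H(g) = (4 + 21*(-18))/g = (4 - 378)/g = -374/g)
E = -1952465211 (E = -5613*347847 = -1952465211)
H(-584) - E = -374/(-584) - 1*(-1952465211) = -374*(-1/584) + 1952465211 = 187/292 + 1952465211 = 570119841799/292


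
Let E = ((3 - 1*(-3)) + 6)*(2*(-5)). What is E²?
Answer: 14400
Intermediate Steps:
E = -120 (E = ((3 + 3) + 6)*(-10) = (6 + 6)*(-10) = 12*(-10) = -120)
E² = (-120)² = 14400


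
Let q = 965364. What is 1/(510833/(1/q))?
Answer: 1/493139788212 ≈ 2.0278e-12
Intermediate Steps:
1/(510833/(1/q)) = 1/(510833/(1/965364)) = 1/(510833*965364) = 1/493139788212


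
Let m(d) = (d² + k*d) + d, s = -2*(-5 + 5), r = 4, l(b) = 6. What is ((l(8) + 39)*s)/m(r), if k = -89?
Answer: 0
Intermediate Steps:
s = 0 (s = -2*0 = 0)
m(d) = d² - 88*d (m(d) = (d² - 89*d) + d = d² - 88*d)
((l(8) + 39)*s)/m(r) = ((6 + 39)*0)/((4*(-88 + 4))) = (45*0)/((4*(-84))) = 0/(-336) = 0*(-1/336) = 0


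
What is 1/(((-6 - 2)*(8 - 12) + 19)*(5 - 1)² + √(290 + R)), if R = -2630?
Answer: 68/55683 - I*√65/111366 ≈ 0.0012212 - 7.2394e-5*I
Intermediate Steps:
1/(((-6 - 2)*(8 - 12) + 19)*(5 - 1)² + √(290 + R)) = 1/(((-6 - 2)*(8 - 12) + 19)*(5 - 1)² + √(290 - 2630)) = 1/((-8*(-4) + 19)*4² + √(-2340)) = 1/((32 + 19)*16 + 6*I*√65) = 1/(51*16 + 6*I*√65) = 1/(816 + 6*I*√65)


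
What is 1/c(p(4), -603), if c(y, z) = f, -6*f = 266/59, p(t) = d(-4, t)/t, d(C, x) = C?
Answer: -177/133 ≈ -1.3308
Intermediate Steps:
p(t) = -4/t
f = -133/177 (f = -133/(3*59) = -⅙*266/59 = -133/177 ≈ -0.75141)
c(y, z) = -133/177
1/c(p(4), -603) = 1/(-133/177) = -177/133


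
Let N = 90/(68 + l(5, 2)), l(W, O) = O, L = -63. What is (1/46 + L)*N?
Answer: -26073/322 ≈ -80.972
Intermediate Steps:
N = 9/7 (N = 90/(68 + 2) = 90/70 = 90*(1/70) = 9/7 ≈ 1.2857)
(1/46 + L)*N = (1/46 - 63)*(9/7) = -2897/46*9/7 = -26073/322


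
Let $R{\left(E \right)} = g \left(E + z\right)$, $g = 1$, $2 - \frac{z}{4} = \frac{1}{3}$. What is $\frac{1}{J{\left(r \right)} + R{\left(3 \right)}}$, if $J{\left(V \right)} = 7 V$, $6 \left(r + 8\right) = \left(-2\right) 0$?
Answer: $- \frac{3}{139} \approx -0.021583$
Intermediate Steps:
$z = \frac{20}{3}$ ($z = 8 - \frac{4}{3} = \frac{20}{3} \approx 6.6667$)
$R{\left(E \right)} = \frac{20}{3} + E$ ($R{\left(E \right)} = 1 \left(E + \frac{20}{3}\right) = 1 \left(\frac{20}{3} + E\right) = \frac{20}{3} + E$)
$r = -8$ ($r = -8 + \frac{\left(-2\right) 0}{6} = -8 + \frac{1}{6} \cdot 0 = -8 + 0 = -8$)
$\frac{1}{J{\left(r \right)} + R{\left(3 \right)}} = \frac{1}{7 \left(-8\right) + \left(\frac{20}{3} + 3\right)} = \frac{1}{-56 + \frac{29}{3}} = \frac{1}{- \frac{139}{3}} = - \frac{3}{139}$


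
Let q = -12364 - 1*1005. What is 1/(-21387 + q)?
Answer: -1/34756 ≈ -2.8772e-5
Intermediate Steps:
q = -13369 (q = -12364 - 1005 = -13369)
1/(-21387 + q) = 1/(-21387 - 13369) = 1/(-34756) = -1/34756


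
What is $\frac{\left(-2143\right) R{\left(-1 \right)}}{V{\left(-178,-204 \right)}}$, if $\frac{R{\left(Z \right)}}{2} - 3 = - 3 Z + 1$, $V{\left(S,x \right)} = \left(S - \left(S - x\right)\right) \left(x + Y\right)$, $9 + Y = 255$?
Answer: $\frac{2143}{612} \approx 3.5016$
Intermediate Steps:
$Y = 246$ ($Y = -9 + 255 = 246$)
$V{\left(S,x \right)} = x \left(246 + x\right)$ ($V{\left(S,x \right)} = \left(S - \left(S - x\right)\right) \left(x + 246\right) = x \left(246 + x\right)$)
$R{\left(Z \right)} = 8 - 6 Z$ ($R{\left(Z \right)} = 6 + 2 \left(- 3 Z + 1\right) = 6 + 2 \left(1 - 3 Z\right) = 6 - \left(-2 + 6 Z\right) = 8 - 6 Z$)
$\frac{\left(-2143\right) R{\left(-1 \right)}}{V{\left(-178,-204 \right)}} = \frac{\left(-2143\right) \left(8 - -6\right)}{\left(-204\right) \left(246 - 204\right)} = \frac{\left(-2143\right) \left(8 + 6\right)}{\left(-204\right) 42} = \frac{\left(-2143\right) 14}{-8568} = \left(-30002\right) \left(- \frac{1}{8568}\right) = \frac{2143}{612}$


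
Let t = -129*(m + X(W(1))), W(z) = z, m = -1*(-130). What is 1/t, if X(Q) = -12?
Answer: -1/15222 ≈ -6.5694e-5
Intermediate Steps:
m = 130
t = -15222 (t = -129*(130 - 12) = -129*118 = -15222)
1/t = 1/(-15222) = -1/15222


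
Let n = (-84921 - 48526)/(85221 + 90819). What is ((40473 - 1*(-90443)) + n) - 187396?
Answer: -9942872647/176040 ≈ -56481.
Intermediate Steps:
n = -133447/176040 ≈ -0.75805
((40473 - 1*(-90443)) + n) - 187396 = ((40473 - 1*(-90443)) - 133447/176040) - 187396 = ((40473 + 90443) - 133447/176040) - 187396 = (130916 - 133447/176040) - 187396 = 23046319193/176040 - 187396 = -9942872647/176040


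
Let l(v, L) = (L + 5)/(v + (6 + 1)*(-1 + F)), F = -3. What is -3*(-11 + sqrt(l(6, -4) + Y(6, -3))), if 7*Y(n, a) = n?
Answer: 33 - 15*sqrt(770)/154 ≈ 30.297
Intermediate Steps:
Y(n, a) = n/7
l(v, L) = (5 + L)/(-28 + v) (l(v, L) = (L + 5)/(v + (6 + 1)*(-1 - 3)) = (5 + L)/(v + 7*(-4)) = (5 + L)/(v - 28) = (5 + L)/(-28 + v))
-3*(-11 + sqrt(l(6, -4) + Y(6, -3))) = -3*(-11 + sqrt((5 - 4)/(-28 + 6) + (1/7)*6)) = -3*(-11 + sqrt(1/(-22) + 6/7)) = -3*(-11 + sqrt(-1/22*1 + 6/7)) = -3*(-11 + sqrt(-1/22 + 6/7)) = -3*(-11 + sqrt(125/154)) = -3*(-11 + 5*sqrt(770)/154) = 33 - 15*sqrt(770)/154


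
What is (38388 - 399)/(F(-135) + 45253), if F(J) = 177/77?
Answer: 2925153/3484658 ≈ 0.83944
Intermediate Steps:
F(J) = 177/77 (F(J) = 177*(1/77) = 177/77)
(38388 - 399)/(F(-135) + 45253) = (38388 - 399)/(177/77 + 45253) = 37989/(3484658/77) = 37989*(77/3484658) = 2925153/3484658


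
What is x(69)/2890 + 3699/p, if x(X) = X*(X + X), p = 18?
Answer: 603417/2890 ≈ 208.79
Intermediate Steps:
x(X) = 2*X**2 (x(X) = X*(2*X) = 2*X**2)
x(69)/2890 + 3699/p = (2*69**2)/2890 + 3699/18 = (2*4761)*(1/2890) + 3699*(1/18) = 9522*(1/2890) + 411/2 = 4761/1445 + 411/2 = 603417/2890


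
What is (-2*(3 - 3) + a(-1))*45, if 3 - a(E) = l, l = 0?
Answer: 135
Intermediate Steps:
a(E) = 3 (a(E) = 3 - 1*0 = 3 + 0 = 3)
(-2*(3 - 3) + a(-1))*45 = (-2*(3 - 3) + 3)*45 = (-2*0 + 3)*45 = (0 + 3)*45 = 3*45 = 135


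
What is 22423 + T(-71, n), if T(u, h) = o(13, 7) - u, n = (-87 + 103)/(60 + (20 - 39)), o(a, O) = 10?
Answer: 22504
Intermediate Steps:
n = 16/41 (n = 16/(60 - 19) = 16/41 ≈ 0.39024)
T(u, h) = 10 - u
22423 + T(-71, n) = 22423 + (10 - 1*(-71)) = 22423 + (10 + 71) = 22423 + 81 = 22504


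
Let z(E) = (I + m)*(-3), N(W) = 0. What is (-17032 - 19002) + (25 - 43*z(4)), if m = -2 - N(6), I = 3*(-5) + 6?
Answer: -37428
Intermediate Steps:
I = -9 (I = -15 + 6 = -9)
m = -2 (m = -2 - 1*0 = -2 + 0 = -2)
z(E) = 33 (z(E) = (-9 - 2)*(-3) = -11*(-3) = 33)
(-17032 - 19002) + (25 - 43*z(4)) = (-17032 - 19002) + (25 - 43*33) = -36034 + (25 - 1419) = -36034 - 1394 = -37428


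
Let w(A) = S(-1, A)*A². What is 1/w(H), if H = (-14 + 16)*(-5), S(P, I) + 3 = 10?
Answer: 1/700 ≈ 0.0014286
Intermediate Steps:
S(P, I) = 7 (S(P, I) = -3 + 10 = 7)
H = -10 (H = 2*(-5) = -10)
w(A) = 7*A²
1/w(H) = 1/(7*(-10)²) = 1/(7*100) = 1/700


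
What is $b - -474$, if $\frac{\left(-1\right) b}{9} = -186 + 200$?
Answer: $348$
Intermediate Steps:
$b = -126$ ($b = - 9 \left(-186 + 200\right) = \left(-9\right) 14 = -126$)
$b - -474 = -126 - -474 = -126 + 474 = 348$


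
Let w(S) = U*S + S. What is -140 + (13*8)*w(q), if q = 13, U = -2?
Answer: -1492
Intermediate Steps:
w(S) = -S (w(S) = -2*S + S = -S)
-140 + (13*8)*w(q) = -140 + (13*8)*(-1*13) = -140 + 104*(-13) = -140 - 1352 = -1492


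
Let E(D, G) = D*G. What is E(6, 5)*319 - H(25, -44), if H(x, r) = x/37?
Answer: 354065/37 ≈ 9569.3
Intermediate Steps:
H(x, r) = x/37 (H(x, r) = x*(1/37) = x/37)
E(6, 5)*319 - H(25, -44) = (6*5)*319 - 25/37 = 30*319 - 1*25/37 = 9570 - 25/37 = 354065/37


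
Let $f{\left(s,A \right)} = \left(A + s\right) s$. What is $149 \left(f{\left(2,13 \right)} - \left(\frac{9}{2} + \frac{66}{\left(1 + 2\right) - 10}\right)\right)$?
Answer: $\frac{72861}{14} \approx 5204.4$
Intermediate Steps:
$f{\left(s,A \right)} = s \left(A + s\right)$
$149 \left(f{\left(2,13 \right)} - \left(\frac{9}{2} + \frac{66}{\left(1 + 2\right) - 10}\right)\right) = 149 \left(2 \left(13 + 2\right) - \left(\frac{9}{2} + \frac{66}{\left(1 + 2\right) - 10}\right)\right) = 149 \left(2 \cdot 15 - \left(\frac{9}{2} + \frac{66}{3 - 10}\right)\right) = 149 \left(30 - \left(\frac{9}{2} + \frac{66}{-7}\right)\right) = 149 \left(30 - - \frac{69}{14}\right) = 149 \left(30 + \left(- \frac{9}{2} + \frac{66}{7}\right)\right) = 149 \left(30 + \frac{69}{14}\right) = 149 \cdot \frac{489}{14} = \frac{72861}{14}$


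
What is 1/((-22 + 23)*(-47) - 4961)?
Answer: -1/5008 ≈ -0.00019968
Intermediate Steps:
1/((-22 + 23)*(-47) - 4961) = 1/(1*(-47) - 4961) = 1/(-47 - 4961) = 1/(-5008) = -1/5008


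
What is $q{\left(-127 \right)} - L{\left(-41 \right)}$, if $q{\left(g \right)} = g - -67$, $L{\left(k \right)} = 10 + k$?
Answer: $-29$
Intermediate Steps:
$q{\left(g \right)} = 67 + g$ ($q{\left(g \right)} = g + 67 = 67 + g$)
$q{\left(-127 \right)} - L{\left(-41 \right)} = \left(67 - 127\right) - \left(10 - 41\right) = -60 - -31 = -60 + 31 = -29$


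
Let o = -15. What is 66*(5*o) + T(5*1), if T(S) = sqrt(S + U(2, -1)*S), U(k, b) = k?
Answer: -4950 + sqrt(15) ≈ -4946.1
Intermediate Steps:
T(S) = sqrt(3)*sqrt(S) (T(S) = sqrt(S + 2*S) = sqrt(3*S) = sqrt(3)*sqrt(S))
66*(5*o) + T(5*1) = 66*(5*(-15)) + sqrt(3)*sqrt(5*1) = 66*(-75) + sqrt(3)*sqrt(5) = -4950 + sqrt(15)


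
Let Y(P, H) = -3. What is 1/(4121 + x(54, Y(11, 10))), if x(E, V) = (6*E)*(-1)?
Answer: 1/3797 ≈ 0.00026337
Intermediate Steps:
x(E, V) = -6*E
1/(4121 + x(54, Y(11, 10))) = 1/(4121 - 6*54) = 1/(4121 - 324) = 1/3797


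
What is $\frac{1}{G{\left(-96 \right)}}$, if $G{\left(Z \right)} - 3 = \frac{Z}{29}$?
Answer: $- \frac{29}{9} \approx -3.2222$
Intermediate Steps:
$G{\left(Z \right)} = 3 + \frac{Z}{29}$
$\frac{1}{G{\left(-96 \right)}} = \frac{1}{3 + \frac{1}{29} \left(-96\right)} = \frac{1}{3 - \frac{96}{29}} = \frac{1}{- \frac{9}{29}} = - \frac{29}{9}$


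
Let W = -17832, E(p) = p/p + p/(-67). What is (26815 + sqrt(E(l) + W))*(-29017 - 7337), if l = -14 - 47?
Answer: -974832510 - 72708*I*sqrt(20009818)/67 ≈ -9.7483e+8 - 4.8543e+6*I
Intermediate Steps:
l = -61
E(p) = 1 - p/67 (E(p) = 1 + p*(-1/67) = 1 - p/67)
(26815 + sqrt(E(l) + W))*(-29017 - 7337) = (26815 + sqrt((1 - 1/67*(-61)) - 17832))*(-29017 - 7337) = (26815 + sqrt((1 + 61/67) - 17832))*(-36354) = (26815 + sqrt(128/67 - 17832))*(-36354) = (26815 + sqrt(-1194616/67))*(-36354) = (26815 + 2*I*sqrt(20009818)/67)*(-36354) = -974832510 - 72708*I*sqrt(20009818)/67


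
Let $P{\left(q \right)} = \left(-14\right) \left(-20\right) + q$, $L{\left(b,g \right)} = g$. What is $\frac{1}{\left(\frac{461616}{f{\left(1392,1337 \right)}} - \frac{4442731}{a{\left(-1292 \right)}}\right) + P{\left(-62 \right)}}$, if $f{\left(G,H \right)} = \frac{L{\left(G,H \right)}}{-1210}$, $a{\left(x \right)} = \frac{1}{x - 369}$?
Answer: $\frac{1337}{9865667703473} \approx 1.3552 \cdot 10^{-10}$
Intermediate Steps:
$a{\left(x \right)} = \frac{1}{-369 + x}$
$P{\left(q \right)} = 280 + q$
$f{\left(G,H \right)} = - \frac{H}{1210}$ ($f{\left(G,H \right)} = \frac{H}{-1210} = H \left(- \frac{1}{1210}\right) = - \frac{H}{1210}$)
$\frac{1}{\left(\frac{461616}{f{\left(1392,1337 \right)}} - \frac{4442731}{a{\left(-1292 \right)}}\right) + P{\left(-62 \right)}} = \frac{1}{\left(\frac{461616}{\left(- \frac{1}{1210}\right) 1337} - \frac{4442731}{\frac{1}{-369 - 1292}}\right) + \left(280 - 62\right)} = \frac{1}{\left(\frac{461616}{- \frac{1337}{1210}} - \frac{4442731}{\frac{1}{-1661}}\right) + 218} = \frac{1}{\left(461616 \left(- \frac{1210}{1337}\right) - \frac{4442731}{- \frac{1}{1661}}\right) + 218} = \frac{1}{\left(- \frac{558555360}{1337} - -7379376191\right) + 218} = \frac{1}{\left(- \frac{558555360}{1337} + 7379376191\right) + 218} = \frac{1}{\frac{9865667412007}{1337} + 218} = \frac{1}{\frac{9865667703473}{1337}} = \frac{1337}{9865667703473}$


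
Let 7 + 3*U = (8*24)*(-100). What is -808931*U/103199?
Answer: 15537137717/309597 ≈ 50185.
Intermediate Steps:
U = -19207/3 (U = -7/3 + ((8*24)*(-100))/3 = -7/3 + (192*(-100))/3 = -7/3 + (1/3)*(-19200) = -7/3 - 6400 = -19207/3 ≈ -6402.3)
-808931*U/103199 = -808931/(103199/(-19207/3)) = -808931/(103199*(-3/19207)) = -808931/(-309597/19207) = -808931*(-19207/309597) = 15537137717/309597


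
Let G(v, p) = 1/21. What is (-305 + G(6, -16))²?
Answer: 41011216/441 ≈ 92996.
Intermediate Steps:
G(v, p) = 1/21 (G(v, p) = 1*(1/21) = 1/21)
(-305 + G(6, -16))² = (-305 + 1/21)² = (-6404/21)² = 41011216/441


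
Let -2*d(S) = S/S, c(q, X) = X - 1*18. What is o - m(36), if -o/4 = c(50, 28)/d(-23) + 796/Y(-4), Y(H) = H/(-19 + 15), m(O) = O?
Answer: -3140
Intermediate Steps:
c(q, X) = -18 + X (c(q, X) = X - 18 = -18 + X)
Y(H) = -H/4 (Y(H) = H/(-4) = H*(-¼) = -H/4)
d(S) = -½ (d(S) = -S/(2*S) = -½*1 = -½)
o = -3104 (o = -4*((-18 + 28)/(-½) + 796/((-¼*(-4)))) = -4*(10*(-2) + 796/1) = -4*(-20 + 796*1) = -4*(-20 + 796) = -4*776 = -3104)
o - m(36) = -3104 - 1*36 = -3104 - 36 = -3140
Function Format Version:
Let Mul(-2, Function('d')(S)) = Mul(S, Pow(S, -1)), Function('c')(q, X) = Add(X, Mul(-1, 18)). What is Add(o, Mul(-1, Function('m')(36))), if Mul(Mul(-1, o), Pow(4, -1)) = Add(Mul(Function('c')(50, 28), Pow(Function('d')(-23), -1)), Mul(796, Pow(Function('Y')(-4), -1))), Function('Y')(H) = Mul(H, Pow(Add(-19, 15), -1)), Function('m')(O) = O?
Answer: -3140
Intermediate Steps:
Function('c')(q, X) = Add(-18, X) (Function('c')(q, X) = Add(X, -18) = Add(-18, X))
Function('Y')(H) = Mul(Rational(-1, 4), H) (Function('Y')(H) = Mul(H, Pow(-4, -1)) = Mul(H, Rational(-1, 4)) = Mul(Rational(-1, 4), H))
Function('d')(S) = Rational(-1, 2) (Function('d')(S) = Mul(Rational(-1, 2), Mul(S, Pow(S, -1))) = Mul(Rational(-1, 2), 1) = Rational(-1, 2))
o = -3104 (o = Mul(-4, Add(Mul(Add(-18, 28), Pow(Rational(-1, 2), -1)), Mul(796, Pow(Mul(Rational(-1, 4), -4), -1)))) = Mul(-4, Add(Mul(10, -2), Mul(796, Pow(1, -1)))) = Mul(-4, Add(-20, Mul(796, 1))) = Mul(-4, Add(-20, 796)) = Mul(-4, 776) = -3104)
Add(o, Mul(-1, Function('m')(36))) = Add(-3104, Mul(-1, 36)) = Add(-3104, -36) = -3140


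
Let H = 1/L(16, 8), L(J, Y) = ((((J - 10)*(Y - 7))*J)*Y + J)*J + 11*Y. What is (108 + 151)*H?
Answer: 259/12632 ≈ 0.020503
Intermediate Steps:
L(J, Y) = 11*Y + J*(J + J*Y*(-10 + J)*(-7 + Y)) (L(J, Y) = ((((-10 + J)*(-7 + Y))*J)*Y + J)*J + 11*Y = ((J*(-10 + J)*(-7 + Y))*Y + J)*J + 11*Y = (J*Y*(-10 + J)*(-7 + Y) + J)*J + 11*Y = (J + J*Y*(-10 + J)*(-7 + Y))*J + 11*Y = J*(J + J*Y*(-10 + J)*(-7 + Y)) + 11*Y = 11*Y + J*(J + J*Y*(-10 + J)*(-7 + Y)))
H = 1/12632 (H = 1/(16² + 11*8 + 16³*8² - 10*16²*8² - 7*8*16³ + 70*8*16²) = 1/(256 + 88 + 4096*64 - 10*256*64 - 7*8*4096 + 70*8*256) = 1/(256 + 88 + 262144 - 163840 - 229376 + 143360) = 1/12632 ≈ 7.9164e-5)
(108 + 151)*H = (108 + 151)*(1/12632) = 259*(1/12632) = 259/12632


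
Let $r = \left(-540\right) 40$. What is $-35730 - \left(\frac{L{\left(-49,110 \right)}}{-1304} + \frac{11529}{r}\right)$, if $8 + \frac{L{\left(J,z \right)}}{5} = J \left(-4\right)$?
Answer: $- \frac{4659028399}{130400} \approx -35729.0$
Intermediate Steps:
$L{\left(J,z \right)} = -40 - 20 J$ ($L{\left(J,z \right)} = -40 + 5 J \left(-4\right) = -40 + 5 \left(- 4 J\right) = -40 - 20 J$)
$r = -21600$
$-35730 - \left(\frac{L{\left(-49,110 \right)}}{-1304} + \frac{11529}{r}\right) = -35730 - \left(\frac{-40 - -980}{-1304} + \frac{11529}{-21600}\right) = -35730 - \left(\left(-40 + 980\right) \left(- \frac{1}{1304}\right) + 11529 \left(- \frac{1}{21600}\right)\right) = -35730 - \left(940 \left(- \frac{1}{1304}\right) - \frac{427}{800}\right) = -35730 - \left(- \frac{235}{326} - \frac{427}{800}\right) = -35730 - - \frac{163601}{130400} = -35730 + \frac{163601}{130400} = - \frac{4659028399}{130400}$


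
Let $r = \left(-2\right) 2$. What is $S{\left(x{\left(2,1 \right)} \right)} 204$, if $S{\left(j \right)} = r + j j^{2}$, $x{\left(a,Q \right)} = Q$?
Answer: $-612$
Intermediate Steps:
$r = -4$
$S{\left(j \right)} = -4 + j^{3}$ ($S{\left(j \right)} = -4 + j j^{2} = -4 + j^{3}$)
$S{\left(x{\left(2,1 \right)} \right)} 204 = \left(-4 + 1^{3}\right) 204 = \left(-4 + 1\right) 204 = \left(-3\right) 204 = -612$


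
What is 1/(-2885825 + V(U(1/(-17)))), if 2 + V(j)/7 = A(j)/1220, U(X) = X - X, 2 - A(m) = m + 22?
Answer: -61/176036186 ≈ -3.4652e-7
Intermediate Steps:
A(m) = -20 - m (A(m) = 2 - (m + 22) = 2 - (22 + m) = 2 + (-22 - m) = -20 - m)
U(X) = 0
V(j) = -861/61 - 7*j/1220 (V(j) = -14 + 7*((-20 - j)/1220) = -14 + 7*((-20 - j)*(1/1220)) = -14 + 7*(-1/61 - j/1220) = -14 + (-7/61 - 7*j/1220) = -861/61 - 7*j/1220)
1/(-2885825 + V(U(1/(-17)))) = 1/(-2885825 + (-861/61 - 7/1220*0)) = 1/(-2885825 + (-861/61 + 0)) = 1/(-2885825 - 861/61) = 1/(-176036186/61) = -61/176036186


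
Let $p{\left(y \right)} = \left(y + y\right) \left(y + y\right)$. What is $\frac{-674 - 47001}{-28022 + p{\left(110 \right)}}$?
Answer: $- \frac{47675}{20378} \approx -2.3395$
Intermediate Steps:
$p{\left(y \right)} = 4 y^{2}$ ($p{\left(y \right)} = 2 y 2 y = 4 y^{2}$)
$\frac{-674 - 47001}{-28022 + p{\left(110 \right)}} = \frac{-674 - 47001}{-28022 + 4 \cdot 110^{2}} = - \frac{47675}{-28022 + 4 \cdot 12100} = - \frac{47675}{-28022 + 48400} = - \frac{47675}{20378}$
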